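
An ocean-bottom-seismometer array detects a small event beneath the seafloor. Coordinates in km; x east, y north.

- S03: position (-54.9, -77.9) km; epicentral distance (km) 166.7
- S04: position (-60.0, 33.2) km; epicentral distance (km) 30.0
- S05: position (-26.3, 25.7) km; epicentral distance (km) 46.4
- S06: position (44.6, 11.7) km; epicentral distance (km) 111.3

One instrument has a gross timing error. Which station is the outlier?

S03

Solve using three stations at a time. Using S04, S05, S06 (subtract circle equations pairwise → linear system) gives (x, y) ≈ (-54.3, 62.7).
Distances from that point to each station vs reported:
  S03: calculated 140.6 vs reported 166.7 → residual 26.1 km
  S04: calculated 30.1 vs reported 30.0 → residual 0.1 km
  S05: calculated 46.5 vs reported 46.4 → residual 0.1 km
  S06: calculated 111.3 vs reported 111.3 → residual 0.0 km
S04, S05, S06 are mutually consistent (residuals ≈ 0); S03 is off by 26.1 km.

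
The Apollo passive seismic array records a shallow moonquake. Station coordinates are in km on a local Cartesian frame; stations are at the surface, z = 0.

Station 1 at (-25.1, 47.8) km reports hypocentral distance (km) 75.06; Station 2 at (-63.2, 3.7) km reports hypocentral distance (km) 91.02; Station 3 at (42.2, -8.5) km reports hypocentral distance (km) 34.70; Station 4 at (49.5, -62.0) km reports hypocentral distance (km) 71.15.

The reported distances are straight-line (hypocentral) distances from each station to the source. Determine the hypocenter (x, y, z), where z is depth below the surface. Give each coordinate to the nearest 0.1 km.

Each station gives a sphere (x−x_i)² + (y−y_i)² + z² = d_i² (stations at z=0).
Subtracting the Station 1 sphere from Station 2 and Station 3: z² cancels, leaving linear equations in x and y:
-76.2 x − 88.2 y = -1557.56
134.6 x − 112.6 y = 3368.15
Solving: x ≈ 23.101, y ≈ -2.298 km (keep extra digits for the depth step; rounded: 23.1, -2.3).
Then from the Station 1 sphere: z² = 75.06² − (x + 25.1)² − (y − 47.8)² with x = 23.101, y = -2.298, so z ≈ 28.299 ≈ 28.3 km.
Check against Station 4 (with the unrounded solution): distance 71.15 ≈ 71.15 km. ✓

x ≈ 23.1 km, y ≈ -2.3 km, depth ≈ 28.3 km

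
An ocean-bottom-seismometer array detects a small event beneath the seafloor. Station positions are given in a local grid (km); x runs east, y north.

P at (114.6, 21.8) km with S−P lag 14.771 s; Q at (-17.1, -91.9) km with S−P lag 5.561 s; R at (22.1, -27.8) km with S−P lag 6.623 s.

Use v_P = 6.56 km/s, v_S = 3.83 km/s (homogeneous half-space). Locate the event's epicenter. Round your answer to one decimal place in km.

Distance from S−P lag: d = Δt · v_P v_S / (v_P − v_S) = Δt · (6.56·3.83)/(6.56−3.83) ≈ 9.2032·Δt.
So d_P = 135.94, d_Q = 51.18, d_R = 60.95 km.
Circle about each station: (x − 114.6)² + (y − 21.8)² = 135.94²; (x + 17.1)² + (y + 91.9)² = 51.18²; (x − 22.1)² + (y + 27.8)² = 60.95².
Subtracting the P equation from the Q and R equations removes the quadratic terms:
-263.4 x − 227.4 y = 10989.91
-185.0 x − 99.2 y = 2417.63
Solving the 2×2 system: x ≈ 33.9, y ≈ -87.6 km.

33.9 km east, -87.6 km north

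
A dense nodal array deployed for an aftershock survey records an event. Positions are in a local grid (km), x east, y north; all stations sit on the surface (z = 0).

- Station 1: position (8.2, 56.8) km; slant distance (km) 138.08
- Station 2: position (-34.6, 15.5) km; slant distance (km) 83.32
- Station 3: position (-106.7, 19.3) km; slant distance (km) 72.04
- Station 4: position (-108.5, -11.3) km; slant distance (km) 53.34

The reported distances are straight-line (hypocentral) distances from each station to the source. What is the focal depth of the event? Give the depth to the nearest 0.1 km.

41.6 km

Each station gives a sphere (x−x_i)² + (y−y_i)² + z² = d_i² (stations at z=0).
Subtracting the Station 1 sphere from Station 2 and Station 3: z² cancels, leaving linear equations in x and y:
-85.6 x − 82.6 y = 10267.79
-229.8 x − 75.0 y = 22340.22
Solving: x ≈ -85.596, y ≈ -35.602 km (keep extra digits for the depth step; rounded: -85.6, -35.6).
Then from the Station 1 sphere: z² = 138.08² − (x − 8.2)² − (y − 56.8)² with x = -85.596, y = -35.602, so z ≈ 41.596 ≈ 41.6 km.
Check against Station 4 (with the unrounded solution): distance 53.34 ≈ 53.34 km. ✓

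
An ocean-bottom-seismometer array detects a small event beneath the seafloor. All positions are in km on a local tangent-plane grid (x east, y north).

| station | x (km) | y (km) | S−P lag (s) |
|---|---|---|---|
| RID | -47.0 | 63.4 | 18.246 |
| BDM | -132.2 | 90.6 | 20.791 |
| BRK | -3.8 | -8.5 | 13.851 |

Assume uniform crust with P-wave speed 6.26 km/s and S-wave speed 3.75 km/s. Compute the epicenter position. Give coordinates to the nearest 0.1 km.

Distance from S−P lag: d = Δt · v_P v_S / (v_P − v_S) = Δt · (6.26·3.75)/(6.26−3.75) ≈ 9.3526·Δt.
So d_RID = 170.65, d_BDM = 194.45, d_BRK = 129.54 km.
Circle about each station: (x + 47.0)² + (y − 63.4)² = 170.65²; (x + 132.2)² + (y − 90.6)² = 194.45²; (x + 3.8)² + (y + 8.5)² = 129.54².
Subtracting pairs of circle equations eliminates x²+y² and gives linear equations (the radical axes):
-170.4 x + 54.4 y = 10767.26
86.4 x − 143.8 y = 6198.94
Solving the 2×2 system: x ≈ -95.2, y ≈ -100.3 km.

(-95.2, -100.3)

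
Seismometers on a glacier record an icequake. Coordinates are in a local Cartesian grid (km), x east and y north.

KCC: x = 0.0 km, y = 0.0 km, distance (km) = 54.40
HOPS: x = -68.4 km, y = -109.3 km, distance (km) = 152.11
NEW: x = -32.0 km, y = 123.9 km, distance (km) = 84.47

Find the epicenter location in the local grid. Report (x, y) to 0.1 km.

Circle about each station: x² + y² = 54.40²; (x + 68.4)² + (y + 109.3)² = 152.11²; (x + 32.0)² + (y − 123.9)² = 84.47².
Subtracting the KCC equation from the HOPS and NEW equations removes the quadratic terms:
-136.8 x − 218.6 y = -3553.04
-64.0 x + 247.8 y = 12199.39
Solving the 2×2 system: x ≈ -37.3, y ≈ 39.6 km.
Check against KCC (with the unrounded x, y): √(x²+y²) = 54.40 ≈ 54.40 km. ✓

-37.3 km east, 39.6 km north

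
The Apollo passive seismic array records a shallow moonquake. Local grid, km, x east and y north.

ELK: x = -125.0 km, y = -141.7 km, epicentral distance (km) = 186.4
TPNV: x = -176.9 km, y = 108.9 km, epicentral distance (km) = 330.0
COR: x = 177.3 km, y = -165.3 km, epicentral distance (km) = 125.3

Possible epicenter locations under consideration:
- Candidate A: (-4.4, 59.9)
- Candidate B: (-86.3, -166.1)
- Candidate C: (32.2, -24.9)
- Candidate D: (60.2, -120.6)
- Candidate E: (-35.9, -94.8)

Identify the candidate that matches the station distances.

For each candidate, compare |candidate − station| to the reported distance:
Candidate A: residuals ELK 48.5, TPNV 150.7, COR 164.1 → max 164.1 km
Candidate B: residuals ELK 140.7, TPNV 40.5, COR 138.3 → max 140.7 km
Candidate C: residuals ELK 9.4, TPNV 81.8, COR 76.6 → max 81.8 km
Candidate D: residuals ELK 0.0, TPNV 0.0, COR 0.0 → max 0.0 km
Candidate E: residuals ELK 85.7, TPNV 82.3, COR 99.3 → max 99.3 km
Only Candidate D has all residuals ≈ 0.

Candidate D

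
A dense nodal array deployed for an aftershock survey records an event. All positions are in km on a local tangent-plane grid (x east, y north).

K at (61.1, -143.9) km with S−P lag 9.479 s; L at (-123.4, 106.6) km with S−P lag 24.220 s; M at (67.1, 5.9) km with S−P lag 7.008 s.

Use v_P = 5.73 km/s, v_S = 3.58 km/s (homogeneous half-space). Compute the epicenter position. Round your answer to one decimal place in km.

x ≈ 41.1 km, y ≈ -55.7 km

Distance from S−P lag: d = Δt · v_P v_S / (v_P − v_S) = Δt · (5.73·3.58)/(5.73−3.58) ≈ 9.5411·Δt.
So d_K = 90.44, d_L = 231.09, d_M = 66.86 km.
Circle about each station: (x − 61.1)² + (y + 143.9)² = 90.44²; (x + 123.4)² + (y − 106.6)² = 231.09²; (x − 67.1)² + (y − 5.9)² = 66.86².
Subtracting the K equation from the L and M equations removes the quadratic terms:
-369.0 x + 501.0 y = -43072.49
12.0 x + 299.6 y = -16194.07
Solving the 2×2 system: x ≈ 41.1, y ≈ -55.7 km.
Check against K (with the unrounded x, y): √((x − 61.1)²+(y + 143.9)²) = 90.44 ≈ 90.44 km. ✓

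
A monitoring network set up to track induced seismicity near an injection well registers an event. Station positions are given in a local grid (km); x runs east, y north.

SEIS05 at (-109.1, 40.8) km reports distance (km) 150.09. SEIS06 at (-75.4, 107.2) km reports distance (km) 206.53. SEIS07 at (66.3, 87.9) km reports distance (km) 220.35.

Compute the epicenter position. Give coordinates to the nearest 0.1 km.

Circle about each station: (x + 109.1)² + (y − 40.8)² = 150.09²; (x + 75.4)² + (y − 107.2)² = 206.53²; (x − 66.3)² + (y − 87.9)² = 220.35².
Subtracting the SEIS05 equation from the SEIS06 and SEIS07 equations removes the quadratic terms:
67.4 x + 132.8 y = -16518.08
350.8 x + 94.2 y = -27472.46
Solving the 2×2 system: x ≈ -52.0, y ≈ -98.0 km.

-52.0 km east, -98.0 km north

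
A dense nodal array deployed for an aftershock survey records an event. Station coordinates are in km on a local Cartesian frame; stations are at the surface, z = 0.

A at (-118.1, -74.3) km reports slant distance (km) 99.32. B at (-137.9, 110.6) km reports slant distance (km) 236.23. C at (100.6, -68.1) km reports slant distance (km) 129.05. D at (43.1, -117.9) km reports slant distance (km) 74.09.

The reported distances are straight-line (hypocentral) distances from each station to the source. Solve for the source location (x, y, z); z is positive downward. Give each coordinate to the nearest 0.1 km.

Each station gives a sphere (x−x_i)² + (y−y_i)² + z² = d_i² (stations at z=0).
Subtracting the A sphere from B and C: z² cancels, leaving linear equations in x and y:
-39.6 x + 369.8 y = -34159.48
437.4 x + 12.4 y = -11499.57
Solving: x ≈ -23.600, y ≈ -94.900 km (keep extra digits for the depth step; rounded: -23.6, -94.9).
Then from the A sphere: z² = 99.32² − (x + 118.1)² − (y + 74.3)² with x = -23.600, y = -94.900, so z ≈ 22.580 ≈ 22.6 km.

(-23.6, -94.9, 22.6)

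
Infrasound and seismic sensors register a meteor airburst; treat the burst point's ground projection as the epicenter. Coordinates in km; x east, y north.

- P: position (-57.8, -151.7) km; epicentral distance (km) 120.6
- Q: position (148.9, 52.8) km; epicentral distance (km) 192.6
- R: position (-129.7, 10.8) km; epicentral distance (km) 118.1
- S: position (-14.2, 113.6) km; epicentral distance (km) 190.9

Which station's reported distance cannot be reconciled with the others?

Solve using three stations at a time. Using P, Q, R (subtract circle equations pairwise → linear system) gives (x, y) ≈ (-21.6, -36.7).
Distances from that point to each station vs reported:
  P: calculated 120.6 vs reported 120.6 → residual 0.0 km
  Q: calculated 192.6 vs reported 192.6 → residual 0.0 km
  R: calculated 118.1 vs reported 118.1 → residual 0.0 km
  S: calculated 150.5 vs reported 190.9 → residual 40.4 km
P, Q, R are mutually consistent (residuals ≈ 0); S is off by 40.4 km.

S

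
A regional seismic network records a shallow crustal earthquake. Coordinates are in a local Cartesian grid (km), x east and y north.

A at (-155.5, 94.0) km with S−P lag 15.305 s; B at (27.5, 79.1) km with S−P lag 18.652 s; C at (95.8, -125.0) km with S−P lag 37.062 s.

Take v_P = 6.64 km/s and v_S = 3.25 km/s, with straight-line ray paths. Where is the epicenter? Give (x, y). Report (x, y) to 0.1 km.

Distance from S−P lag: d = Δt · v_P v_S / (v_P − v_S) = Δt · (6.64·3.25)/(6.64−3.25) ≈ 6.3658·Δt.
So d_A = 97.43, d_B = 118.73, d_C = 235.93 km.
Circle about each station: (x + 155.5)² + (y − 94.0)² = 97.43²; (x − 27.5)² + (y − 79.1)² = 118.73²; (x − 95.8)² + (y + 125.0)² = 235.93².
Subtracting the A equation from the B and C equations removes the quadratic terms:
366.0 x − 29.8 y = -30607.40
502.6 x − 438.0 y = -54383.97
Solving the 2×2 system: x ≈ -81.1, y ≈ 31.1 km.
Check against A (with the unrounded x, y): √((x + 155.5)²+(y − 94.0)²) = 97.42 ≈ 97.43 km. ✓

-81.1 km east, 31.1 km north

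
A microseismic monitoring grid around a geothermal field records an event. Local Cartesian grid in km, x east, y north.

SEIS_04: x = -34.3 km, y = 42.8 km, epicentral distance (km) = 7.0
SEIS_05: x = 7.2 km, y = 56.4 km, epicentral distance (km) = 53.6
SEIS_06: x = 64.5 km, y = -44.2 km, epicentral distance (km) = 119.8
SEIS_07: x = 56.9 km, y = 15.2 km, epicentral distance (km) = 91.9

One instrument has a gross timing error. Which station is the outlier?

SEIS_04

Solve using three stations at a time. Using SEIS_05, SEIS_06, SEIS_07 (subtract circle equations pairwise → linear system) gives (x, y) ≈ (-34.6, 23.0).
Distances from that point to each station vs reported:
  SEIS_04: calculated 19.8 vs reported 7.0 → residual 12.8 km
  SEIS_05: calculated 53.5 vs reported 53.6 → residual 0.1 km
  SEIS_06: calculated 119.8 vs reported 119.8 → residual 0.0 km
  SEIS_07: calculated 91.8 vs reported 91.9 → residual 0.1 km
SEIS_05, SEIS_06, SEIS_07 are mutually consistent (residuals ≈ 0); SEIS_04 is off by 12.8 km.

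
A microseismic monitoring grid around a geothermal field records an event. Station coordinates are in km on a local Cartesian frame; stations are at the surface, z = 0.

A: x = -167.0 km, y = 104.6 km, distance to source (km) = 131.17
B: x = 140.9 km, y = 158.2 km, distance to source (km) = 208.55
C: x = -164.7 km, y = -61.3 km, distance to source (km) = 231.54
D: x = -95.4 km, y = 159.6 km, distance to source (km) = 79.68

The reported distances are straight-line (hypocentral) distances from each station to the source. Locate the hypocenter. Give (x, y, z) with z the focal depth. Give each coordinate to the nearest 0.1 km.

Each station gives a sphere (x−x_i)² + (y−y_i)² + z² = d_i² (stations at z=0).
Subtracting the A sphere from B and C: z² cancels, leaving linear equations in x and y:
615.8 x + 107.2 y = -20237.64
4.6 x − 331.8 y = -44351.58
Solving: x ≈ -55.998, y ≈ 132.893 km (keep extra digits for the depth step; rounded: -56.0, 132.9).
Then from the A sphere: z² = 131.17² − (x + 167.0)² − (y − 104.6)² with x = -55.998, y = 132.893, so z ≈ 63.903 ≈ 63.9 km.

x ≈ -56.0 km, y ≈ 132.9 km, depth ≈ 63.9 km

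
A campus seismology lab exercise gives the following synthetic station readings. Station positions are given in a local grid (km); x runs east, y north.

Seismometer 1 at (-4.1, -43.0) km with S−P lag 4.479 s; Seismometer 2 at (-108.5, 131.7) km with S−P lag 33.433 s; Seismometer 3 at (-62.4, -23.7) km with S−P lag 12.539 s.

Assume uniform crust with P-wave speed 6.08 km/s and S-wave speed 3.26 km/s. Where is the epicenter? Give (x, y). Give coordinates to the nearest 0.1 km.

12.9 km east, -69.5 km north

Distance from S−P lag: d = Δt · v_P v_S / (v_P − v_S) = Δt · (6.08·3.26)/(6.08−3.26) ≈ 7.0287·Δt.
So d_Seismometer 1 = 31.48, d_Seismometer 2 = 234.99, d_Seismometer 3 = 88.13 km.
Circle about each station: (x + 4.1)² + (y + 43.0)² = 31.48²; (x + 108.5)² + (y − 131.7)² = 234.99²; (x + 62.4)² + (y + 23.7)² = 88.13².
Subtracting pairs of circle equations eliminates x²+y² and gives linear equations (the radical axes):
-208.8 x + 349.4 y = -26977.98
-116.6 x + 38.6 y = -4186.27
Solving the 2×2 system: x ≈ 12.9, y ≈ -69.5 km.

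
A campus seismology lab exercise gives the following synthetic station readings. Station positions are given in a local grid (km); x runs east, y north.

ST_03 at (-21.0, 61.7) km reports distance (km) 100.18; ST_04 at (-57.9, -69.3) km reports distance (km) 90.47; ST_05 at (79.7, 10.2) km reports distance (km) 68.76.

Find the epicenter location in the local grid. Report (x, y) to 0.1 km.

Circle about each station: (x + 21.0)² + (y − 61.7)² = 100.18²; (x + 57.9)² + (y + 69.3)² = 90.47²; (x − 79.7)² + (y − 10.2)² = 68.76².
Subtracting the ST_03 equation from the ST_04 and ST_05 equations removes the quadratic terms:
-73.8 x − 262.0 y = 5758.22
201.4 x − 103.0 y = 7516.33
Solving the 2×2 system: x ≈ 22.8, y ≈ -28.4 km.
Check against ST_03 (with the unrounded x, y): √((x + 21.0)²+(y − 61.7)²) = 100.18 ≈ 100.18 km. ✓

x ≈ 22.8 km, y ≈ -28.4 km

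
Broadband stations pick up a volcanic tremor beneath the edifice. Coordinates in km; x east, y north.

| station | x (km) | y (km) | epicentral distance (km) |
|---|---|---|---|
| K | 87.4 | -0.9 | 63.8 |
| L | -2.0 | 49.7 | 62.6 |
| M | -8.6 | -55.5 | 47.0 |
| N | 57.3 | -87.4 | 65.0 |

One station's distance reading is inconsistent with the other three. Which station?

Solve using three stations at a time. Using K, M, N (subtract circle equations pairwise → linear system) gives (x, y) ≈ (29.9, -28.5).
Distances from that point to each station vs reported:
  K: calculated 63.8 vs reported 63.8 → residual 0.0 km
  L: calculated 84.4 vs reported 62.6 → residual 21.8 km
  M: calculated 47.0 vs reported 47.0 → residual 0.0 km
  N: calculated 65.0 vs reported 65.0 → residual 0.0 km
K, M, N are mutually consistent (residuals ≈ 0); L is off by 21.8 km.

L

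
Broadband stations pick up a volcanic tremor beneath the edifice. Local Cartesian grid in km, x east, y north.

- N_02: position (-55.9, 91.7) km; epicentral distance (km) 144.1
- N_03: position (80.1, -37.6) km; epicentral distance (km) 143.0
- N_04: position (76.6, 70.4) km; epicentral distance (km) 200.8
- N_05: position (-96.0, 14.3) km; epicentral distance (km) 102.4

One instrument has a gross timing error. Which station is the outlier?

Solve using three stations at a time. Using N_03, N_04, N_05 (subtract circle equations pairwise → linear system) gives (x, y) ≈ (-56.4, -80.0).
Distances from that point to each station vs reported:
  N_02: calculated 171.7 vs reported 144.1 → residual 27.6 km
  N_03: calculated 142.9 vs reported 143.0 → residual 0.1 km
  N_04: calculated 200.7 vs reported 200.8 → residual 0.1 km
  N_05: calculated 102.3 vs reported 102.4 → residual 0.1 km
N_03, N_04, N_05 are mutually consistent (residuals ≈ 0); N_02 is off by 27.6 km.

N_02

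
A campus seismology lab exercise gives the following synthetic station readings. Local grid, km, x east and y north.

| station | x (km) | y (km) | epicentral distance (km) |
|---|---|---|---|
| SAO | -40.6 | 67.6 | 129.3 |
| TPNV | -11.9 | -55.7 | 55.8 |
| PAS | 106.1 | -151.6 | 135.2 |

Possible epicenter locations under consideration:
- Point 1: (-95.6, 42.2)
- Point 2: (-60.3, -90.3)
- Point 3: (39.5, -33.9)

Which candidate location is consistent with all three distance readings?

For each candidate, compare |candidate − station| to the reported distance:
Point 1: residuals SAO 68.7, TPNV 73.0, PAS 144.5 → max 144.5 km
Point 2: residuals SAO 29.8, TPNV 3.7, PAS 42.1 → max 42.1 km
Point 3: residuals SAO 0.0, TPNV 0.0, PAS 0.0 → max 0.0 km
Only Point 3 has all residuals ≈ 0.

Point 3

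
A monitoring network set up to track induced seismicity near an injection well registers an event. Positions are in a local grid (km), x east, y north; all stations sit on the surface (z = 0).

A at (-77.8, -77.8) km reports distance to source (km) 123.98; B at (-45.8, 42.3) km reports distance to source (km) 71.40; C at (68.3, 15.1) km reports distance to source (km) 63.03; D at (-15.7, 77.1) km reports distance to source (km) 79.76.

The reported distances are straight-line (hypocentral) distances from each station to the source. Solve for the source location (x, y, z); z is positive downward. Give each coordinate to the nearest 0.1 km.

Each station gives a sphere (x−x_i)² + (y−y_i)² + z² = d_i² (stations at z=0).
Subtracting the A sphere from B and C: z² cancels, leaving linear equations in x and y:
64.0 x + 240.2 y = 2054.33
292.2 x + 185.8 y = 4185.48
Solving: x ≈ 10.698, y ≈ 5.702 km (keep extra digits for the depth step; rounded: 10.7, 5.7).
Then from the A sphere: z² = 123.98² − (x + 77.8)² − (y + 77.8)² with x = 10.698, y = 5.702, so z ≈ 23.803 ≈ 23.8 km.
Check against D (with the unrounded solution): distance 79.76 ≈ 79.76 km. ✓

(10.7, 5.7, 23.8)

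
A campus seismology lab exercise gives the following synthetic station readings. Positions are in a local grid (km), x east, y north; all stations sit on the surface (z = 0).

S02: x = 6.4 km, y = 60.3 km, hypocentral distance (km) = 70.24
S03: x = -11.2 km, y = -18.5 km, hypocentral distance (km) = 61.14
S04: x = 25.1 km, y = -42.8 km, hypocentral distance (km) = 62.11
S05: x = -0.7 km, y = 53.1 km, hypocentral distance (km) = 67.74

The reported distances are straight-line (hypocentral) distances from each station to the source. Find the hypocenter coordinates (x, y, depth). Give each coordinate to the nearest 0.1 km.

Each station gives a sphere (x−x_i)² + (y−y_i)² + z² = d_i² (stations at z=0).
Subtracting the S02 sphere from S03 and S04: z² cancels, leaving linear equations in x and y:
-35.2 x − 157.6 y = -2013.80
37.4 x − 206.2 y = -139.19
Solving: x ≈ 29.904, y ≈ 6.099 km (keep extra digits for the depth step; rounded: 29.9, 6.1).
Then from the S02 sphere: z² = 70.24² − (x − 6.4)² − (y − 60.3)² with x = 29.904, y = 6.099, so z ≈ 37.993 ≈ 38.0 km.

(29.9, 6.1, 38.0)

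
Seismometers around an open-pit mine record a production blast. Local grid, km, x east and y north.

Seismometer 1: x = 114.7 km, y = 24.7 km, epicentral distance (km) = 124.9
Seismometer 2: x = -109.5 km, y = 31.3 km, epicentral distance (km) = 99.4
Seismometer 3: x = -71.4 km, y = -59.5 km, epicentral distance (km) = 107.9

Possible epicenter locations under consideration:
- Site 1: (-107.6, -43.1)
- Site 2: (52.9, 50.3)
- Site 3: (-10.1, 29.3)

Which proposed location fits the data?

For each candidate, compare |candidate − station| to the reported distance:
Site 1: residuals Seismometer 1 107.5, Seismometer 2 25.0, Seismometer 3 68.2 → max 107.5 km
Site 2: residuals Seismometer 1 58.0, Seismometer 2 64.1, Seismometer 3 58.0 → max 64.1 km
Site 3: residuals Seismometer 1 0.0, Seismometer 2 0.0, Seismometer 3 0.0 → max 0.0 km
Only Site 3 has all residuals ≈ 0.

Site 3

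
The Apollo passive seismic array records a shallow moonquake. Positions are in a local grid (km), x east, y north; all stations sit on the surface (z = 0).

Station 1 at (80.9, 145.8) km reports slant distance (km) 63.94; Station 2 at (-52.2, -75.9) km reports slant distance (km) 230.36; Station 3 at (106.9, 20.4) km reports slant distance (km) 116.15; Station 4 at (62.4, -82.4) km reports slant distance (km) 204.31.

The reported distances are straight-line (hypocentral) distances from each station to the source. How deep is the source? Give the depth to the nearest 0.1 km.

53.7 km

Each station gives a sphere (x−x_i)² + (y−y_i)² + z² = d_i² (stations at z=0).
Subtracting the Station 1 sphere from Station 2 and Station 3: z² cancels, leaving linear equations in x and y:
-266.2 x − 443.4 y = -68294.21
52.0 x − 250.8 y = -25361.18
Solving: x ≈ 65.498, y ≈ 114.701 km (keep extra digits for the depth step; rounded: 65.5, 114.7).
Then from the Station 1 sphere: z² = 63.94² − (x − 80.9)² − (y − 145.8)² with x = 65.498, y = 114.701, so z ≈ 53.702 ≈ 53.7 km.
Check against Station 4 (with the unrounded solution): distance 204.31 ≈ 204.31 km. ✓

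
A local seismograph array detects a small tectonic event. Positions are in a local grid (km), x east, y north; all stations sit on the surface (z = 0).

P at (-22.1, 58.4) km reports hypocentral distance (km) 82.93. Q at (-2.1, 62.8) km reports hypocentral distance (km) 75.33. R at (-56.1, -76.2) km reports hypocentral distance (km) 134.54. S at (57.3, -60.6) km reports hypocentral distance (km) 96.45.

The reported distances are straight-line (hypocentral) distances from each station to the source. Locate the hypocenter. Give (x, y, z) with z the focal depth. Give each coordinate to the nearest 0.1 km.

x ≈ 27.8 km, y ≈ 15.9 km, depth ≈ 50.8 km

Each station gives a sphere (x−x_i)² + (y−y_i)² + z² = d_i² (stations at z=0).
Subtracting the P sphere from Q and R: z² cancels, leaving linear equations in x and y:
40.0 x + 8.8 y = 1252.06
-68.0 x − 269.2 y = -6168.95
Solving: x ≈ 27.805, y ≈ 15.892 km (keep extra digits for the depth step; rounded: 27.8, 15.9).
Then from the P sphere: z² = 82.93² − (x + 22.1)² − (y − 58.4)² with x = 27.805, y = 15.892, so z ≈ 50.793 ≈ 50.8 km.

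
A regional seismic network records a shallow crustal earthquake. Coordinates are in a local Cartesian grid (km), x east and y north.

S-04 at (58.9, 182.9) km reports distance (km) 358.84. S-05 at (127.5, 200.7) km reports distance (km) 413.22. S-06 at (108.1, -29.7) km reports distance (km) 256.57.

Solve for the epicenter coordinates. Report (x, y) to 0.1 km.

x ≈ -131.6 km, y ≈ -121.2 km

Circle about each station: (x − 58.9)² + (y − 182.9)² = 358.84²; (x − 127.5)² + (y − 200.7)² = 413.22²; (x − 108.1)² + (y + 29.7)² = 256.57².
Subtracting the S-04 equation from the S-05 and S-06 equations removes the quadratic terms:
137.2 x + 35.6 y = -22369.50
98.4 x − 425.2 y = 38584.06
Solving the 2×2 system: x ≈ -131.6, y ≈ -121.2 km.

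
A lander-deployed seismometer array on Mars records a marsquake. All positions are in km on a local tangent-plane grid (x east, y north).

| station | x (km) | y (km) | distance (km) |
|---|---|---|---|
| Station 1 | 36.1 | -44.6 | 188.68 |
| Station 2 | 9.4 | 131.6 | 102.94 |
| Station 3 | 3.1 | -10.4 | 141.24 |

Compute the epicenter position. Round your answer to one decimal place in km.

Circle about each station: (x − 36.1)² + (y + 44.6)² = 188.68²; (x − 9.4)² + (y − 131.6)² = 102.94²; (x − 3.1)² + (y + 10.4)² = 141.24².
Subtracting the Station 1 equation from the Station 2 and Station 3 equations removes the quadratic terms:
-53.4 x + 352.4 y = 39118.05
-66.0 x + 68.4 y = 12476.80
Solving the 2×2 system: x ≈ -87.8, y ≈ 97.7 km.

x ≈ -87.8 km, y ≈ 97.7 km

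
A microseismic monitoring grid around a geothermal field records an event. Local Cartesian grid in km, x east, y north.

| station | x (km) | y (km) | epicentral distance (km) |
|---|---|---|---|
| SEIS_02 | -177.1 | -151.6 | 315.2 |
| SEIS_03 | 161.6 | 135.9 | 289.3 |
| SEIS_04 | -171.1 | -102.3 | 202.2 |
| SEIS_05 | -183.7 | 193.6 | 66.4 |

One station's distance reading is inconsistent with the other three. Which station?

Solve using three stations at a time. Using SEIS_02, SEIS_03, SEIS_05 (subtract circle equations pairwise → linear system) gives (x, y) ≈ (-126.7, 159.5).
Distances from that point to each station vs reported:
  SEIS_02: calculated 315.2 vs reported 315.2 → residual 0.0 km
  SEIS_03: calculated 289.3 vs reported 289.3 → residual 0.0 km
  SEIS_04: calculated 265.6 vs reported 202.2 → residual 63.4 km
  SEIS_05: calculated 66.4 vs reported 66.4 → residual 0.0 km
SEIS_02, SEIS_03, SEIS_05 are mutually consistent (residuals ≈ 0); SEIS_04 is off by 63.4 km.

SEIS_04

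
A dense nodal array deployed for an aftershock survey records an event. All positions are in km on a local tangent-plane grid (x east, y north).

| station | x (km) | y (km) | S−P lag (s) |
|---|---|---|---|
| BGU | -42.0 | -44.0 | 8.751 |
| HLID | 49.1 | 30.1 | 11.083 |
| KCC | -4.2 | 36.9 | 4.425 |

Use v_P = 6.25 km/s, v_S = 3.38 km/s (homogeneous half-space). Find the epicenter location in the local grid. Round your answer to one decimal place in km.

Distance from S−P lag: d = Δt · v_P v_S / (v_P − v_S) = Δt · (6.25·3.38)/(6.25−3.38) ≈ 7.3606·Δt.
So d_BGU = 64.41, d_HLID = 81.58, d_KCC = 32.57 km.
Circle about each station: (x + 42.0)² + (y + 44.0)² = 64.41²; (x − 49.1)² + (y − 30.1)² = 81.58²; (x + 4.2)² + (y − 36.9)² = 32.57².
Subtracting pairs of circle equations eliminates x²+y² and gives linear equations (the radical axes):
182.2 x + 148.2 y = -2889.83
75.6 x + 161.8 y = 767.09
Solving the 2×2 system: x ≈ -31.8, y ≈ 19.6 km.

x ≈ -31.8 km, y ≈ 19.6 km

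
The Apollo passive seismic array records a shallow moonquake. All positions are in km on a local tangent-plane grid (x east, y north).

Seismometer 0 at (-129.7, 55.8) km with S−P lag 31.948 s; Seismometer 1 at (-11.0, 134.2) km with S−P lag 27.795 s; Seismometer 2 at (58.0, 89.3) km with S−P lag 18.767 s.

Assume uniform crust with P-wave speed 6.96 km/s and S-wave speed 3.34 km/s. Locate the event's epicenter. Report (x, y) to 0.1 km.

Distance from S−P lag: d = Δt · v_P v_S / (v_P − v_S) = Δt · (6.96·3.34)/(6.96−3.34) ≈ 6.4217·Δt.
So d_Seismometer 0 = 205.16, d_Seismometer 1 = 178.49, d_Seismometer 2 = 120.52 km.
Circle about each station: (x + 129.7)² + (y − 55.8)² = 205.16²; (x + 11.0)² + (y − 134.2)² = 178.49²; (x − 58.0)² + (y − 89.3)² = 120.52².
Subtracting the Seismometer 0 equation from the Seismometer 1 and Seismometer 2 equations removes the quadratic terms:
237.4 x + 156.8 y = 8426.86
375.4 x + 67.0 y = 18968.32
Solving the 2×2 system: x ≈ 56.1, y ≈ -31.2 km.
Check against Seismometer 0 (with the unrounded x, y): √((x + 129.7)²+(y − 55.8)²) = 205.15 ≈ 205.16 km. ✓

56.1 km east, -31.2 km north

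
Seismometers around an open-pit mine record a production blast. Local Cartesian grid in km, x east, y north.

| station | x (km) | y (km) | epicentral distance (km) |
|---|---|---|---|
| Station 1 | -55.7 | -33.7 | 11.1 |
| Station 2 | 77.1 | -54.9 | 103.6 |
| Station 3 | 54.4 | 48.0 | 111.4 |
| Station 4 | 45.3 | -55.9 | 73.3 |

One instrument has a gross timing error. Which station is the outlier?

Station 1

Solve using three stations at a time. Using Station 2, Station 3, Station 4 (subtract circle equations pairwise → linear system) gives (x, y) ≈ (-23.8, -31.4).
Distances from that point to each station vs reported:
  Station 1: calculated 32.0 vs reported 11.1 → residual 20.9 km
  Station 2: calculated 103.6 vs reported 103.6 → residual 0.0 km
  Station 3: calculated 111.4 vs reported 111.4 → residual 0.0 km
  Station 4: calculated 73.4 vs reported 73.3 → residual 0.1 km
Station 2, Station 3, Station 4 are mutually consistent (residuals ≈ 0); Station 1 is off by 20.9 km.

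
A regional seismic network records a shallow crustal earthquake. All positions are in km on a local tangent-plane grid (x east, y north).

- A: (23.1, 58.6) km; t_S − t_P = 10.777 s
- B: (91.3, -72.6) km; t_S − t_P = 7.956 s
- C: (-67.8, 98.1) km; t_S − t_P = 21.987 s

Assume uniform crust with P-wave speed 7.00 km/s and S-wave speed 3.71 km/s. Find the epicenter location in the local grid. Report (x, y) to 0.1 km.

x ≈ 62.1 km, y ≈ -17.0 km

Distance from S−P lag: d = Δt · v_P v_S / (v_P − v_S) = Δt · (7.00·3.71)/(7.00−3.71) ≈ 7.8936·Δt.
So d_A = 85.07, d_B = 62.80, d_C = 173.56 km.
Circle about each station: (x − 23.1)² + (y − 58.6)² = 85.07²; (x − 91.3)² + (y + 72.6)² = 62.80²; (x + 67.8)² + (y − 98.1)² = 173.56².
Subtracting the A equation from the B and C equations removes the quadratic terms:
136.4 x − 262.4 y = 12931.94
-181.8 x + 79.0 y = -12633.29
Solving the 2×2 system: x ≈ 62.1, y ≈ -17.0 km.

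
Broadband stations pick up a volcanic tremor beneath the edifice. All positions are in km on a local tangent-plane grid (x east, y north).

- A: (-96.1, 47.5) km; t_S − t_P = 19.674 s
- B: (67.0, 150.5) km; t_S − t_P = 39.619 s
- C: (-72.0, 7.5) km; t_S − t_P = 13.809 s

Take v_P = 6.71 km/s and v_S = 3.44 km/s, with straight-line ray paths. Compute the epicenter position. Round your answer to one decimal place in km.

Distance from S−P lag: d = Δt · v_P v_S / (v_P − v_S) = Δt · (6.71·3.44)/(6.71−3.44) ≈ 7.0588·Δt.
So d_A = 138.88, d_B = 279.66, d_C = 97.48 km.
Circle about each station: (x + 96.1)² + (y − 47.5)² = 138.88²; (x − 67.0)² + (y − 150.5)² = 279.66²; (x + 72.0)² + (y − 7.5)² = 97.48².
Subtracting the A equation from the B and C equations removes the quadratic terms:
326.2 x + 206.0 y = -43274.27
48.2 x − 80.0 y = 3534.09
Solving the 2×2 system: x ≈ -75.9, y ≈ -89.9 km.
Check against A (with the unrounded x, y): √((x + 96.1)²+(y − 47.5)²) = 138.88 ≈ 138.88 km. ✓

-75.9 km east, -89.9 km north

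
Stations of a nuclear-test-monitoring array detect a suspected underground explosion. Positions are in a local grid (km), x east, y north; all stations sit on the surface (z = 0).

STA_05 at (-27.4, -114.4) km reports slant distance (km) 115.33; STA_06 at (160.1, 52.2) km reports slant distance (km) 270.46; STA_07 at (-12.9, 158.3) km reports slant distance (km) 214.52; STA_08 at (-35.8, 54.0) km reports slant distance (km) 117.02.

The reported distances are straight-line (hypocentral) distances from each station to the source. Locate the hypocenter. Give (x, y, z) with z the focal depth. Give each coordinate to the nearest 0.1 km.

Each station gives a sphere (x−x_i)² + (y−y_i)² + z² = d_i² (stations at z=0).
Subtracting the STA_05 sphere from STA_06 and STA_07: z² cancels, leaving linear equations in x and y:
375.0 x + 333.2 y = -45328.87
29.0 x + 545.4 y = -21330.64
Solving: x ≈ -90.397, y ≈ -34.303 km (keep extra digits for the depth step; rounded: -90.4, -34.3).
Then from the STA_05 sphere: z² = 115.33² − (x + 27.4)² − (y + 114.4)² with x = -90.397, y = -34.303, so z ≈ 54.008 ≈ 54.0 km.
Check against STA_08 (with the unrounded solution): distance 117.03 ≈ 117.02 km. ✓

(-90.4, -34.3, 54.0)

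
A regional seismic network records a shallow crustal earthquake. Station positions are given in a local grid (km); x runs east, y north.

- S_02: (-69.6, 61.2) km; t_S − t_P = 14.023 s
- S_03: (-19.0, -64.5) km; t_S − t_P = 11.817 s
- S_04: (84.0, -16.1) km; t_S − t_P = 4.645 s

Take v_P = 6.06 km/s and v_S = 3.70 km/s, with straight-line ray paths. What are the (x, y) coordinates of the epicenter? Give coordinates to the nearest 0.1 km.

Distance from S−P lag: d = Δt · v_P v_S / (v_P − v_S) = Δt · (6.06·3.70)/(6.06−3.70) ≈ 9.5008·Δt.
So d_S_02 = 133.23, d_S_03 = 112.27, d_S_04 = 44.13 km.
Circle about each station: (x + 69.6)² + (y − 61.2)² = 133.23²; (x + 19.0)² + (y + 64.5)² = 112.27²; (x − 84.0)² + (y + 16.1)² = 44.13².
Subtracting pairs of circle equations eliminates x²+y² and gives linear equations (the radical axes):
101.2 x − 251.4 y = 1077.33
307.2 x − 154.6 y = 14528.39
Solving the 2×2 system: x ≈ 56.6, y ≈ 18.5 km.
Check against S_02 (with the unrounded x, y): √((x + 69.6)²+(y − 61.2)²) = 133.23 ≈ 133.23 km. ✓

x ≈ 56.6 km, y ≈ 18.5 km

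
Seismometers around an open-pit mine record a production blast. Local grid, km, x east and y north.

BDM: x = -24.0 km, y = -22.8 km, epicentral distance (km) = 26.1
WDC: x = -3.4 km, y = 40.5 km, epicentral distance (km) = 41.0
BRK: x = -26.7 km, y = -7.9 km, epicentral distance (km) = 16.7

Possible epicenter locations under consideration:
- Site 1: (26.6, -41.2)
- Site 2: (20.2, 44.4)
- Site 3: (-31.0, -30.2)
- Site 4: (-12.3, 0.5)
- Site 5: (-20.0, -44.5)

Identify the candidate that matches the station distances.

For each candidate, compare |candidate − station| to the reported distance:
Site 1: residuals BDM 27.7, WDC 46.0, BRK 46.1 → max 46.1 km
Site 2: residuals BDM 54.3, WDC 17.1, BRK 53.5 → max 54.3 km
Site 3: residuals BDM 15.9, WDC 34.9, BRK 6.0 → max 34.9 km
Site 4: residuals BDM 0.0, WDC 0.0, BRK 0.0 → max 0.0 km
Site 5: residuals BDM 4.0, WDC 45.6, BRK 20.5 → max 45.6 km
Only Site 4 has all residuals ≈ 0.

Site 4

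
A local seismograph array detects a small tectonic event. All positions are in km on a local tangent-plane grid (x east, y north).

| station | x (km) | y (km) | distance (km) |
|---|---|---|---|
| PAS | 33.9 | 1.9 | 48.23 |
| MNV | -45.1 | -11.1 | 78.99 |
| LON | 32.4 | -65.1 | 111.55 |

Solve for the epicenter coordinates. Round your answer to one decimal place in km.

Circle about each station: (x − 33.9)² + (y − 1.9)² = 48.23²; (x + 45.1)² + (y + 11.1)² = 78.99²; (x − 32.4)² + (y + 65.1)² = 111.55².
Subtracting the PAS equation from the MNV and LON equations removes the quadratic terms:
-158.0 x − 26.0 y = -2908.89
-3.0 x − 134.0 y = -5982.32
Solving the 2×2 system: x ≈ 11.1, y ≈ 44.4 km.

x ≈ 11.1 km, y ≈ 44.4 km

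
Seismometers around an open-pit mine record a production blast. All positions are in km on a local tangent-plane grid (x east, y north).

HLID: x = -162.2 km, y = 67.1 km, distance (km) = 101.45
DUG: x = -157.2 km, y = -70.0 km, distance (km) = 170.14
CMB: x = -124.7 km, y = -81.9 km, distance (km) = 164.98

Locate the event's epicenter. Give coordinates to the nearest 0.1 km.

-60.8 km east, 70.2 km north

Circle about each station: (x + 162.2)² + (y − 67.1)² = 101.45²; (x + 157.2)² + (y + 70.0)² = 170.14²; (x + 124.7)² + (y + 81.9)² = 164.98².
Subtracting the HLID equation from the DUG and CMB equations removes the quadratic terms:
10.0 x − 274.2 y = -19854.93
75.0 x − 298.0 y = -25479.85
Solving the 2×2 system: x ≈ -60.8, y ≈ 70.2 km.
Check against HLID (with the unrounded x, y): √((x + 162.2)²+(y − 67.1)²) = 101.41 ≈ 101.45 km. ✓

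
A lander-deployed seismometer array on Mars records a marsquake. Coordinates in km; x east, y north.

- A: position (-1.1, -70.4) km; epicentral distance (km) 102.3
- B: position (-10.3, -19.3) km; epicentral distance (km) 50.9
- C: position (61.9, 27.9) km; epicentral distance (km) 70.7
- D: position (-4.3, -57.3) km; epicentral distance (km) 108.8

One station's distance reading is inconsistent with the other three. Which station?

Solve using three stations at a time. Using A, B, C (subtract circle equations pairwise → linear system) gives (x, y) ≈ (-8.8, 31.6).
Distances from that point to each station vs reported:
  A: calculated 102.3 vs reported 102.3 → residual 0.0 km
  B: calculated 51.0 vs reported 50.9 → residual 0.1 km
  C: calculated 70.8 vs reported 70.7 → residual 0.1 km
  D: calculated 89.1 vs reported 108.8 → residual 19.7 km
A, B, C are mutually consistent (residuals ≈ 0); D is off by 19.7 km.

D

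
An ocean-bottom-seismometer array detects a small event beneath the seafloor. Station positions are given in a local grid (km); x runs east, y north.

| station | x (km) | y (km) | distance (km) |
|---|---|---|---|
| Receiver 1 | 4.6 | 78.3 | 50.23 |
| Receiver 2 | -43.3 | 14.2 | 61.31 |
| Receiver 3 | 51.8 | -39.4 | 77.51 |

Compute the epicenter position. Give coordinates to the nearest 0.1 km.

Circle about each station: (x − 4.6)² + (y − 78.3)² = 50.23²; (x + 43.3)² + (y − 14.2)² = 61.31²; (x − 51.8)² + (y + 39.4)² = 77.51².
Subtracting pairs of circle equations eliminates x²+y² and gives linear equations (the radical axes):
-95.8 x − 128.2 y = -5311.38
94.4 x − 235.4 y = -5401.20
Solving the 2×2 system: x ≈ 16.1, y ≈ 29.4 km.

16.1 km east, 29.4 km north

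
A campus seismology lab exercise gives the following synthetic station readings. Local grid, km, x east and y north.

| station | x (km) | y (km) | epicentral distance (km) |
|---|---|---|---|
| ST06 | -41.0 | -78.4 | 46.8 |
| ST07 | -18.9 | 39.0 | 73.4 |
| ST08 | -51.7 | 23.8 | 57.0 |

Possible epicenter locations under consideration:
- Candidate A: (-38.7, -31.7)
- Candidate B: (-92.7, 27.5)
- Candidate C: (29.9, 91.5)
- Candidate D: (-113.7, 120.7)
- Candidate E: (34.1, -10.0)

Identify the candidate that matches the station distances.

For each candidate, compare |candidate − station| to the reported distance:
Candidate A: residuals ST06 0.0, ST07 0.0, ST08 0.0 → max 0.0 km
Candidate B: residuals ST06 71.0, ST07 1.3, ST08 15.8 → max 71.0 km
Candidate C: residuals ST06 137.3, ST07 1.7, ST08 49.0 → max 137.3 km
Candidate D: residuals ST06 165.2, ST07 51.7, ST08 58.0 → max 165.2 km
Candidate E: residuals ST06 54.8, ST07 1.2, ST08 35.2 → max 54.8 km
Only Candidate A has all residuals ≈ 0.

Candidate A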